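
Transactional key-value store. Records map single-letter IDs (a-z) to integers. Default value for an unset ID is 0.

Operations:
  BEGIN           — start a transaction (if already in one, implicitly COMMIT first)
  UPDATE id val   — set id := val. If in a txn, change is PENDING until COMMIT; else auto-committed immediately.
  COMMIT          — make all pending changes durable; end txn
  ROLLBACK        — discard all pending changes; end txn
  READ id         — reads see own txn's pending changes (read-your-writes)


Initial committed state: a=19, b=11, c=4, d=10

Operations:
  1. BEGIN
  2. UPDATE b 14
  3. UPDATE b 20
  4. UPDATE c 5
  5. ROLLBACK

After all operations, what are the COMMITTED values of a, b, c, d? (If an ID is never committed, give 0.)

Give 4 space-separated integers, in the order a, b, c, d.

Initial committed: {a=19, b=11, c=4, d=10}
Op 1: BEGIN: in_txn=True, pending={}
Op 2: UPDATE b=14 (pending; pending now {b=14})
Op 3: UPDATE b=20 (pending; pending now {b=20})
Op 4: UPDATE c=5 (pending; pending now {b=20, c=5})
Op 5: ROLLBACK: discarded pending ['b', 'c']; in_txn=False
Final committed: {a=19, b=11, c=4, d=10}

Answer: 19 11 4 10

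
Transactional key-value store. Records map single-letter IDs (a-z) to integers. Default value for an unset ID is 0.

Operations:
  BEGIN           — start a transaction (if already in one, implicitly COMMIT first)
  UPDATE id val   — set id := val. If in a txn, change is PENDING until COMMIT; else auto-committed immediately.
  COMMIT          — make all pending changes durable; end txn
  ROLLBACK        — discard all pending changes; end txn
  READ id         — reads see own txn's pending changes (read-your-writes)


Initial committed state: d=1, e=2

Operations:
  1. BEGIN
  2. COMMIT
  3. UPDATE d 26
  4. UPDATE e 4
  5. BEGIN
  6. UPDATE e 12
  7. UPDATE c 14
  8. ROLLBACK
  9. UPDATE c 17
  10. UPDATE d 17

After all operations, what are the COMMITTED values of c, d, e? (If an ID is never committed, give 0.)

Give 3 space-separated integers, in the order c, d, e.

Answer: 17 17 4

Derivation:
Initial committed: {d=1, e=2}
Op 1: BEGIN: in_txn=True, pending={}
Op 2: COMMIT: merged [] into committed; committed now {d=1, e=2}
Op 3: UPDATE d=26 (auto-commit; committed d=26)
Op 4: UPDATE e=4 (auto-commit; committed e=4)
Op 5: BEGIN: in_txn=True, pending={}
Op 6: UPDATE e=12 (pending; pending now {e=12})
Op 7: UPDATE c=14 (pending; pending now {c=14, e=12})
Op 8: ROLLBACK: discarded pending ['c', 'e']; in_txn=False
Op 9: UPDATE c=17 (auto-commit; committed c=17)
Op 10: UPDATE d=17 (auto-commit; committed d=17)
Final committed: {c=17, d=17, e=4}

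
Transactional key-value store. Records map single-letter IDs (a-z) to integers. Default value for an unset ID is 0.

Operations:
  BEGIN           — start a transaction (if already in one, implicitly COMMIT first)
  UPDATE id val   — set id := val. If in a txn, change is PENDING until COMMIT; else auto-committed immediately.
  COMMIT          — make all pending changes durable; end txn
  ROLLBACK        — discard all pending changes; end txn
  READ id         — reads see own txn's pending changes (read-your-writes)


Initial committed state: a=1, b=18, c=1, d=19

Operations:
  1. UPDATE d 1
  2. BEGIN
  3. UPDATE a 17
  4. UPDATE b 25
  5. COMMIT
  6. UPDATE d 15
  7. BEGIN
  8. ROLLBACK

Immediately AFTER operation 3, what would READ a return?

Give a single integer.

Initial committed: {a=1, b=18, c=1, d=19}
Op 1: UPDATE d=1 (auto-commit; committed d=1)
Op 2: BEGIN: in_txn=True, pending={}
Op 3: UPDATE a=17 (pending; pending now {a=17})
After op 3: visible(a) = 17 (pending={a=17}, committed={a=1, b=18, c=1, d=1})

Answer: 17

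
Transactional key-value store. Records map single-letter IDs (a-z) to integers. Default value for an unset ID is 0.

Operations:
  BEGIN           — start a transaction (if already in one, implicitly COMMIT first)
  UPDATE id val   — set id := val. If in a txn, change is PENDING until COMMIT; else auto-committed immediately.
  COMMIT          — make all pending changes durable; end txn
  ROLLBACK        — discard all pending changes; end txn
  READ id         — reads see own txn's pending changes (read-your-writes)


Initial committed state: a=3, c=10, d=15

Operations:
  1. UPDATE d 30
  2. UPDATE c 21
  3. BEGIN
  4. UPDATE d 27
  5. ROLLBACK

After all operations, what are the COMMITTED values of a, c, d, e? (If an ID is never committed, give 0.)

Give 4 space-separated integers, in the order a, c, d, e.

Answer: 3 21 30 0

Derivation:
Initial committed: {a=3, c=10, d=15}
Op 1: UPDATE d=30 (auto-commit; committed d=30)
Op 2: UPDATE c=21 (auto-commit; committed c=21)
Op 3: BEGIN: in_txn=True, pending={}
Op 4: UPDATE d=27 (pending; pending now {d=27})
Op 5: ROLLBACK: discarded pending ['d']; in_txn=False
Final committed: {a=3, c=21, d=30}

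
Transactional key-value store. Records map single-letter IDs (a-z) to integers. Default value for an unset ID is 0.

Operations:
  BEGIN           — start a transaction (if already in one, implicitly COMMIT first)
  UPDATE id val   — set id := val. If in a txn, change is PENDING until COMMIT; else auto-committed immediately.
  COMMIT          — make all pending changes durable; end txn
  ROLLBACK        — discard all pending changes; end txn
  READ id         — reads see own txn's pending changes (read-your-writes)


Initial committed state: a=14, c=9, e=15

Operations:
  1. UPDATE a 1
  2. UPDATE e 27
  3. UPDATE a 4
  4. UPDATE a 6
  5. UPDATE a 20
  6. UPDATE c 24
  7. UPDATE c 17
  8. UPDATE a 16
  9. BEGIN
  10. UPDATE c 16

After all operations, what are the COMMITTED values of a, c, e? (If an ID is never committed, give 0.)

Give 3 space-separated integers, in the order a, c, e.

Answer: 16 17 27

Derivation:
Initial committed: {a=14, c=9, e=15}
Op 1: UPDATE a=1 (auto-commit; committed a=1)
Op 2: UPDATE e=27 (auto-commit; committed e=27)
Op 3: UPDATE a=4 (auto-commit; committed a=4)
Op 4: UPDATE a=6 (auto-commit; committed a=6)
Op 5: UPDATE a=20 (auto-commit; committed a=20)
Op 6: UPDATE c=24 (auto-commit; committed c=24)
Op 7: UPDATE c=17 (auto-commit; committed c=17)
Op 8: UPDATE a=16 (auto-commit; committed a=16)
Op 9: BEGIN: in_txn=True, pending={}
Op 10: UPDATE c=16 (pending; pending now {c=16})
Final committed: {a=16, c=17, e=27}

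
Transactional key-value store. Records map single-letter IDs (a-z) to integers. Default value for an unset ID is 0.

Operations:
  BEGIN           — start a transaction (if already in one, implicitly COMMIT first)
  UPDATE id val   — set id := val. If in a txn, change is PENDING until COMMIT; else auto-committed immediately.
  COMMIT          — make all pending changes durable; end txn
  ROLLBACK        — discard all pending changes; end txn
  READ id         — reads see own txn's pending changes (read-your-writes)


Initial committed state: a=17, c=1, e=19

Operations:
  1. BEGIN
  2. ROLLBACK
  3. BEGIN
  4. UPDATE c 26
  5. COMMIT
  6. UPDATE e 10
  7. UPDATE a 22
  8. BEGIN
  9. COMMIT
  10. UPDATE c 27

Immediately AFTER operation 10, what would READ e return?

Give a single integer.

Initial committed: {a=17, c=1, e=19}
Op 1: BEGIN: in_txn=True, pending={}
Op 2: ROLLBACK: discarded pending []; in_txn=False
Op 3: BEGIN: in_txn=True, pending={}
Op 4: UPDATE c=26 (pending; pending now {c=26})
Op 5: COMMIT: merged ['c'] into committed; committed now {a=17, c=26, e=19}
Op 6: UPDATE e=10 (auto-commit; committed e=10)
Op 7: UPDATE a=22 (auto-commit; committed a=22)
Op 8: BEGIN: in_txn=True, pending={}
Op 9: COMMIT: merged [] into committed; committed now {a=22, c=26, e=10}
Op 10: UPDATE c=27 (auto-commit; committed c=27)
After op 10: visible(e) = 10 (pending={}, committed={a=22, c=27, e=10})

Answer: 10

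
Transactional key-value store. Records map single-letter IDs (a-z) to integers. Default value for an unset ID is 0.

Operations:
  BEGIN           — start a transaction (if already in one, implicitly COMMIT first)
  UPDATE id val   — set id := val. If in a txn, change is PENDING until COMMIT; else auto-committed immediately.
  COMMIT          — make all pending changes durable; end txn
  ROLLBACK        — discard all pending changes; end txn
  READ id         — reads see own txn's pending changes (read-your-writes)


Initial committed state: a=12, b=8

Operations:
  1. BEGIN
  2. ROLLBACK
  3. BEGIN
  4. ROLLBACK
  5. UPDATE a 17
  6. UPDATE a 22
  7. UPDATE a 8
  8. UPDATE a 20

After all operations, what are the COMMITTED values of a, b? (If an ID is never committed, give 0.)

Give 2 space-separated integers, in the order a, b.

Initial committed: {a=12, b=8}
Op 1: BEGIN: in_txn=True, pending={}
Op 2: ROLLBACK: discarded pending []; in_txn=False
Op 3: BEGIN: in_txn=True, pending={}
Op 4: ROLLBACK: discarded pending []; in_txn=False
Op 5: UPDATE a=17 (auto-commit; committed a=17)
Op 6: UPDATE a=22 (auto-commit; committed a=22)
Op 7: UPDATE a=8 (auto-commit; committed a=8)
Op 8: UPDATE a=20 (auto-commit; committed a=20)
Final committed: {a=20, b=8}

Answer: 20 8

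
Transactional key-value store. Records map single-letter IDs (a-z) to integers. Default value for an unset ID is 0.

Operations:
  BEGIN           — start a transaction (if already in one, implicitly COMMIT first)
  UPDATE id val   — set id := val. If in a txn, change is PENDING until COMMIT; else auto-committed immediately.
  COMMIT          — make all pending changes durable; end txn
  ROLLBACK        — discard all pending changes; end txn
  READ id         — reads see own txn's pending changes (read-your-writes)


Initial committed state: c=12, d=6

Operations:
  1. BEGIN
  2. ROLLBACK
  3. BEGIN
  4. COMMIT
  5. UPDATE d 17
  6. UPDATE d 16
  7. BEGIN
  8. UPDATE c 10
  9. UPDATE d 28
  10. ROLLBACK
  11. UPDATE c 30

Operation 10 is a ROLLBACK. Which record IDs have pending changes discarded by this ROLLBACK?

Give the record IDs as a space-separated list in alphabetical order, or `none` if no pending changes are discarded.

Answer: c d

Derivation:
Initial committed: {c=12, d=6}
Op 1: BEGIN: in_txn=True, pending={}
Op 2: ROLLBACK: discarded pending []; in_txn=False
Op 3: BEGIN: in_txn=True, pending={}
Op 4: COMMIT: merged [] into committed; committed now {c=12, d=6}
Op 5: UPDATE d=17 (auto-commit; committed d=17)
Op 6: UPDATE d=16 (auto-commit; committed d=16)
Op 7: BEGIN: in_txn=True, pending={}
Op 8: UPDATE c=10 (pending; pending now {c=10})
Op 9: UPDATE d=28 (pending; pending now {c=10, d=28})
Op 10: ROLLBACK: discarded pending ['c', 'd']; in_txn=False
Op 11: UPDATE c=30 (auto-commit; committed c=30)
ROLLBACK at op 10 discards: ['c', 'd']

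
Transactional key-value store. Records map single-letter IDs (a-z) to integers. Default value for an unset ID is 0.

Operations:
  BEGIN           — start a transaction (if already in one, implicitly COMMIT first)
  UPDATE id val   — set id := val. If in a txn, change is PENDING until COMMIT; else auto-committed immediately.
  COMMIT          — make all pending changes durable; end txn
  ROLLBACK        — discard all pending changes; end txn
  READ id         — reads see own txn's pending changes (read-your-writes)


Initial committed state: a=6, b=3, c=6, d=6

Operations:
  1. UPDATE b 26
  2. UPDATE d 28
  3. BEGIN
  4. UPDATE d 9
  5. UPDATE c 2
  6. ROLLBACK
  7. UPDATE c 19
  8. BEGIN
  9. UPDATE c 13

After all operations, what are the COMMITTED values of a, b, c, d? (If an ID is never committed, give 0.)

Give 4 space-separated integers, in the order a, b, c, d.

Initial committed: {a=6, b=3, c=6, d=6}
Op 1: UPDATE b=26 (auto-commit; committed b=26)
Op 2: UPDATE d=28 (auto-commit; committed d=28)
Op 3: BEGIN: in_txn=True, pending={}
Op 4: UPDATE d=9 (pending; pending now {d=9})
Op 5: UPDATE c=2 (pending; pending now {c=2, d=9})
Op 6: ROLLBACK: discarded pending ['c', 'd']; in_txn=False
Op 7: UPDATE c=19 (auto-commit; committed c=19)
Op 8: BEGIN: in_txn=True, pending={}
Op 9: UPDATE c=13 (pending; pending now {c=13})
Final committed: {a=6, b=26, c=19, d=28}

Answer: 6 26 19 28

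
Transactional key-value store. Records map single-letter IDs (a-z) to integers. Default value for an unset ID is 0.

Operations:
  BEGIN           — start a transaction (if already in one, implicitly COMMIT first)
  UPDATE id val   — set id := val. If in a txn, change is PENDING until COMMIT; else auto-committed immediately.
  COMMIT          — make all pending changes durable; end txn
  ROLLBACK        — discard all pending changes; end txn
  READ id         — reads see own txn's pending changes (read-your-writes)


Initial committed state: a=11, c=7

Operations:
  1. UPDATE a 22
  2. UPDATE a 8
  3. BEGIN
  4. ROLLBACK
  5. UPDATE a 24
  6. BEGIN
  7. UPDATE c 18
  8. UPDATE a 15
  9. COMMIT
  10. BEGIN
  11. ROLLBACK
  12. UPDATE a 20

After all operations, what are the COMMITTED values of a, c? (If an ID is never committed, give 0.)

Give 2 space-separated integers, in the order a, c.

Initial committed: {a=11, c=7}
Op 1: UPDATE a=22 (auto-commit; committed a=22)
Op 2: UPDATE a=8 (auto-commit; committed a=8)
Op 3: BEGIN: in_txn=True, pending={}
Op 4: ROLLBACK: discarded pending []; in_txn=False
Op 5: UPDATE a=24 (auto-commit; committed a=24)
Op 6: BEGIN: in_txn=True, pending={}
Op 7: UPDATE c=18 (pending; pending now {c=18})
Op 8: UPDATE a=15 (pending; pending now {a=15, c=18})
Op 9: COMMIT: merged ['a', 'c'] into committed; committed now {a=15, c=18}
Op 10: BEGIN: in_txn=True, pending={}
Op 11: ROLLBACK: discarded pending []; in_txn=False
Op 12: UPDATE a=20 (auto-commit; committed a=20)
Final committed: {a=20, c=18}

Answer: 20 18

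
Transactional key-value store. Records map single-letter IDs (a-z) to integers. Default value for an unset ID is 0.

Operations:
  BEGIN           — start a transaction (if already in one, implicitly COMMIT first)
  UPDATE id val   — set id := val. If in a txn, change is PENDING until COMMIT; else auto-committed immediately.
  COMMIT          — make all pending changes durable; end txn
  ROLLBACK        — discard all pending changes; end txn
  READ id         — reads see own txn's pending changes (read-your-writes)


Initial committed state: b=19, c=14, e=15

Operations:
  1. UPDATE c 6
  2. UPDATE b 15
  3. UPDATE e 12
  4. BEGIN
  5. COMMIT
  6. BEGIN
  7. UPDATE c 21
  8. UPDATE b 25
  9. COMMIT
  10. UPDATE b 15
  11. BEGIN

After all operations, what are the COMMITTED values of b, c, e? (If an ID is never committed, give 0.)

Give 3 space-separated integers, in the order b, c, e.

Answer: 15 21 12

Derivation:
Initial committed: {b=19, c=14, e=15}
Op 1: UPDATE c=6 (auto-commit; committed c=6)
Op 2: UPDATE b=15 (auto-commit; committed b=15)
Op 3: UPDATE e=12 (auto-commit; committed e=12)
Op 4: BEGIN: in_txn=True, pending={}
Op 5: COMMIT: merged [] into committed; committed now {b=15, c=6, e=12}
Op 6: BEGIN: in_txn=True, pending={}
Op 7: UPDATE c=21 (pending; pending now {c=21})
Op 8: UPDATE b=25 (pending; pending now {b=25, c=21})
Op 9: COMMIT: merged ['b', 'c'] into committed; committed now {b=25, c=21, e=12}
Op 10: UPDATE b=15 (auto-commit; committed b=15)
Op 11: BEGIN: in_txn=True, pending={}
Final committed: {b=15, c=21, e=12}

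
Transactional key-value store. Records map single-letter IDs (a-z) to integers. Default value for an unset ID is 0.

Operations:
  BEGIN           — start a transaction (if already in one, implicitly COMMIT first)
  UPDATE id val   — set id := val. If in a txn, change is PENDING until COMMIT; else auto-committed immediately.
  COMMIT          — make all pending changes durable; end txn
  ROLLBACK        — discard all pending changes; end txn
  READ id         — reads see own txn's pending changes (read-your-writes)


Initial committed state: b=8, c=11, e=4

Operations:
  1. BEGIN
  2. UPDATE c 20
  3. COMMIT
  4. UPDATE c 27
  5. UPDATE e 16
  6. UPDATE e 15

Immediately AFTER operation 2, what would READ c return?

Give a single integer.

Initial committed: {b=8, c=11, e=4}
Op 1: BEGIN: in_txn=True, pending={}
Op 2: UPDATE c=20 (pending; pending now {c=20})
After op 2: visible(c) = 20 (pending={c=20}, committed={b=8, c=11, e=4})

Answer: 20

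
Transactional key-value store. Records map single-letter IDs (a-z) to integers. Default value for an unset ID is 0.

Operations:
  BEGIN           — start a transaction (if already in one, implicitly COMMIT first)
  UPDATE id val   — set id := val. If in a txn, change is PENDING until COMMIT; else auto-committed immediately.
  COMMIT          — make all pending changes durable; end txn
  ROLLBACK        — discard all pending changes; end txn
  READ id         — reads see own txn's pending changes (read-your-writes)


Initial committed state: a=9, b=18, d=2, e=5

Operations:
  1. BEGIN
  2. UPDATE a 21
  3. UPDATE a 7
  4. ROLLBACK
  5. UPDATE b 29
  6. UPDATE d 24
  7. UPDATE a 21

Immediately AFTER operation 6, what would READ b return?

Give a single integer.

Answer: 29

Derivation:
Initial committed: {a=9, b=18, d=2, e=5}
Op 1: BEGIN: in_txn=True, pending={}
Op 2: UPDATE a=21 (pending; pending now {a=21})
Op 3: UPDATE a=7 (pending; pending now {a=7})
Op 4: ROLLBACK: discarded pending ['a']; in_txn=False
Op 5: UPDATE b=29 (auto-commit; committed b=29)
Op 6: UPDATE d=24 (auto-commit; committed d=24)
After op 6: visible(b) = 29 (pending={}, committed={a=9, b=29, d=24, e=5})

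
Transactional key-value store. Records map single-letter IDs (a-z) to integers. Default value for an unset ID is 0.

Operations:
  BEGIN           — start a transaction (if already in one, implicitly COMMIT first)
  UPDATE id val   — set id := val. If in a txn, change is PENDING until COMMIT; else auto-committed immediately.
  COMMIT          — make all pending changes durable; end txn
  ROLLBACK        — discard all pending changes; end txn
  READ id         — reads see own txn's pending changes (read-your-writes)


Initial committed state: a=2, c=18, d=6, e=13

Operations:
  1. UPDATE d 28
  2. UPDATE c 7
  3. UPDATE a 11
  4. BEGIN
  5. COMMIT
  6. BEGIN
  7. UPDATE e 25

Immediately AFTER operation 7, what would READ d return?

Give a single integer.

Answer: 28

Derivation:
Initial committed: {a=2, c=18, d=6, e=13}
Op 1: UPDATE d=28 (auto-commit; committed d=28)
Op 2: UPDATE c=7 (auto-commit; committed c=7)
Op 3: UPDATE a=11 (auto-commit; committed a=11)
Op 4: BEGIN: in_txn=True, pending={}
Op 5: COMMIT: merged [] into committed; committed now {a=11, c=7, d=28, e=13}
Op 6: BEGIN: in_txn=True, pending={}
Op 7: UPDATE e=25 (pending; pending now {e=25})
After op 7: visible(d) = 28 (pending={e=25}, committed={a=11, c=7, d=28, e=13})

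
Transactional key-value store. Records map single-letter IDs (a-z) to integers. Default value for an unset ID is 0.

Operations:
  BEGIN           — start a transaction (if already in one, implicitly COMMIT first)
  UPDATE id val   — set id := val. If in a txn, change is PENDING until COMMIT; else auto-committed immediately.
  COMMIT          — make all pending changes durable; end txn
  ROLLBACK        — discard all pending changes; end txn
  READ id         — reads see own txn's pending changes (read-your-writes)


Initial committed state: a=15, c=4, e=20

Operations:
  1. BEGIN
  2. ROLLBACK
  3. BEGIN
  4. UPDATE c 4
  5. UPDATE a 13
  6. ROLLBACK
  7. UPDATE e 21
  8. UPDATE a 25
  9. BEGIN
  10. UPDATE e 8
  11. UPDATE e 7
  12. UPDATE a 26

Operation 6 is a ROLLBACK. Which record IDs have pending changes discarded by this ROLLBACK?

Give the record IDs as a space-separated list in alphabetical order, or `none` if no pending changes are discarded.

Answer: a c

Derivation:
Initial committed: {a=15, c=4, e=20}
Op 1: BEGIN: in_txn=True, pending={}
Op 2: ROLLBACK: discarded pending []; in_txn=False
Op 3: BEGIN: in_txn=True, pending={}
Op 4: UPDATE c=4 (pending; pending now {c=4})
Op 5: UPDATE a=13 (pending; pending now {a=13, c=4})
Op 6: ROLLBACK: discarded pending ['a', 'c']; in_txn=False
Op 7: UPDATE e=21 (auto-commit; committed e=21)
Op 8: UPDATE a=25 (auto-commit; committed a=25)
Op 9: BEGIN: in_txn=True, pending={}
Op 10: UPDATE e=8 (pending; pending now {e=8})
Op 11: UPDATE e=7 (pending; pending now {e=7})
Op 12: UPDATE a=26 (pending; pending now {a=26, e=7})
ROLLBACK at op 6 discards: ['a', 'c']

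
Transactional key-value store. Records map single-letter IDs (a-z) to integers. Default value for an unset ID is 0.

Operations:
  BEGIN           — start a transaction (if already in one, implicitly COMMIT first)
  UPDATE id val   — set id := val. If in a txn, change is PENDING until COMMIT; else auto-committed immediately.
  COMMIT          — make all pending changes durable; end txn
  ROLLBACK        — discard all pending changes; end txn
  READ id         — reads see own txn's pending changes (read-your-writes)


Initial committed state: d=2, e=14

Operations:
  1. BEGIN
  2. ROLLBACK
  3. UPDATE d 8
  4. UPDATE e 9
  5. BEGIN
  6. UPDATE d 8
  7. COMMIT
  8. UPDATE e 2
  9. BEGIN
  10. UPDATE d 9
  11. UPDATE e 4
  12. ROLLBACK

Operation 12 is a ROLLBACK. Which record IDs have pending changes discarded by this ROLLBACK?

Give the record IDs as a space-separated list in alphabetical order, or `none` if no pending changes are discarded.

Initial committed: {d=2, e=14}
Op 1: BEGIN: in_txn=True, pending={}
Op 2: ROLLBACK: discarded pending []; in_txn=False
Op 3: UPDATE d=8 (auto-commit; committed d=8)
Op 4: UPDATE e=9 (auto-commit; committed e=9)
Op 5: BEGIN: in_txn=True, pending={}
Op 6: UPDATE d=8 (pending; pending now {d=8})
Op 7: COMMIT: merged ['d'] into committed; committed now {d=8, e=9}
Op 8: UPDATE e=2 (auto-commit; committed e=2)
Op 9: BEGIN: in_txn=True, pending={}
Op 10: UPDATE d=9 (pending; pending now {d=9})
Op 11: UPDATE e=4 (pending; pending now {d=9, e=4})
Op 12: ROLLBACK: discarded pending ['d', 'e']; in_txn=False
ROLLBACK at op 12 discards: ['d', 'e']

Answer: d e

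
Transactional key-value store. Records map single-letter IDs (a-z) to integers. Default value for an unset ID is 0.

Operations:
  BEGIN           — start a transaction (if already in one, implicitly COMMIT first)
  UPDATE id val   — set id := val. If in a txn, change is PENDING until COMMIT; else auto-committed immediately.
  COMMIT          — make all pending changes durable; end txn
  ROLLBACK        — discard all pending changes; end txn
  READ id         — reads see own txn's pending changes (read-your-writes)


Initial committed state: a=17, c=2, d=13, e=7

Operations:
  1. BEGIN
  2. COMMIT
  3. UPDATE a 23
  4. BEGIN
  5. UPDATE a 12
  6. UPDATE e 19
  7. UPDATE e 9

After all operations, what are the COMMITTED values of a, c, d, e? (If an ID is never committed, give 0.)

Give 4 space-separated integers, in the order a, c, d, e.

Answer: 23 2 13 7

Derivation:
Initial committed: {a=17, c=2, d=13, e=7}
Op 1: BEGIN: in_txn=True, pending={}
Op 2: COMMIT: merged [] into committed; committed now {a=17, c=2, d=13, e=7}
Op 3: UPDATE a=23 (auto-commit; committed a=23)
Op 4: BEGIN: in_txn=True, pending={}
Op 5: UPDATE a=12 (pending; pending now {a=12})
Op 6: UPDATE e=19 (pending; pending now {a=12, e=19})
Op 7: UPDATE e=9 (pending; pending now {a=12, e=9})
Final committed: {a=23, c=2, d=13, e=7}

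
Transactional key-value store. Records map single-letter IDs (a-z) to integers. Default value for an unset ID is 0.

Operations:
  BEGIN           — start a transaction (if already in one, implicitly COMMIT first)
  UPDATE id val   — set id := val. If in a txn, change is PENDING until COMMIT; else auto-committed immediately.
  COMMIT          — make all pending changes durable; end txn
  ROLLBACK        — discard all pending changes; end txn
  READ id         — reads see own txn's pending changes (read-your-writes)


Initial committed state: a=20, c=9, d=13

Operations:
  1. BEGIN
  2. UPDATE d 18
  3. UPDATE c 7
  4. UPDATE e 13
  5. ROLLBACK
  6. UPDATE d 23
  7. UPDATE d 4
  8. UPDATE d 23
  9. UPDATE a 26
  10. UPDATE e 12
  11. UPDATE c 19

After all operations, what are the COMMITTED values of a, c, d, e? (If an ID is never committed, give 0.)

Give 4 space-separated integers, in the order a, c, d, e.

Answer: 26 19 23 12

Derivation:
Initial committed: {a=20, c=9, d=13}
Op 1: BEGIN: in_txn=True, pending={}
Op 2: UPDATE d=18 (pending; pending now {d=18})
Op 3: UPDATE c=7 (pending; pending now {c=7, d=18})
Op 4: UPDATE e=13 (pending; pending now {c=7, d=18, e=13})
Op 5: ROLLBACK: discarded pending ['c', 'd', 'e']; in_txn=False
Op 6: UPDATE d=23 (auto-commit; committed d=23)
Op 7: UPDATE d=4 (auto-commit; committed d=4)
Op 8: UPDATE d=23 (auto-commit; committed d=23)
Op 9: UPDATE a=26 (auto-commit; committed a=26)
Op 10: UPDATE e=12 (auto-commit; committed e=12)
Op 11: UPDATE c=19 (auto-commit; committed c=19)
Final committed: {a=26, c=19, d=23, e=12}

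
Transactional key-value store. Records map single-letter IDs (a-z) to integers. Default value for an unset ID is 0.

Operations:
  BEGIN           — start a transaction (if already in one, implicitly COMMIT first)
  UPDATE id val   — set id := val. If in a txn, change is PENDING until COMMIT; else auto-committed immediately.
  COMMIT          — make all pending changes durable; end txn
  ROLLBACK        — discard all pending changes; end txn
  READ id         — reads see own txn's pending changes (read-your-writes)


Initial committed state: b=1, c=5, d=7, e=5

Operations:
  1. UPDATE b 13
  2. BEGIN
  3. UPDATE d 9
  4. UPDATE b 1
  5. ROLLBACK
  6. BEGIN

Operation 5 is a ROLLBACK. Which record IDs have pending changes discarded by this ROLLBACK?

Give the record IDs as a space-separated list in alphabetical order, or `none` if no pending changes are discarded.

Answer: b d

Derivation:
Initial committed: {b=1, c=5, d=7, e=5}
Op 1: UPDATE b=13 (auto-commit; committed b=13)
Op 2: BEGIN: in_txn=True, pending={}
Op 3: UPDATE d=9 (pending; pending now {d=9})
Op 4: UPDATE b=1 (pending; pending now {b=1, d=9})
Op 5: ROLLBACK: discarded pending ['b', 'd']; in_txn=False
Op 6: BEGIN: in_txn=True, pending={}
ROLLBACK at op 5 discards: ['b', 'd']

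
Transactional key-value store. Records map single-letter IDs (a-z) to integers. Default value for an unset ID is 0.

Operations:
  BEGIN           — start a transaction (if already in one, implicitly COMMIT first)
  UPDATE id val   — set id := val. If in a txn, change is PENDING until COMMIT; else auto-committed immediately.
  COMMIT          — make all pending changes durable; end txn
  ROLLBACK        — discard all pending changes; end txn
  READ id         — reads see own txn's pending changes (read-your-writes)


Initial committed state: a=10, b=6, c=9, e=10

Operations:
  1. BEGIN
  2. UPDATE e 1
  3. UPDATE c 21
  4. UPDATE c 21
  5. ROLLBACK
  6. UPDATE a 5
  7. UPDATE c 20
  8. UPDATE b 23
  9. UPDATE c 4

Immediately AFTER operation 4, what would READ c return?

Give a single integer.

Initial committed: {a=10, b=6, c=9, e=10}
Op 1: BEGIN: in_txn=True, pending={}
Op 2: UPDATE e=1 (pending; pending now {e=1})
Op 3: UPDATE c=21 (pending; pending now {c=21, e=1})
Op 4: UPDATE c=21 (pending; pending now {c=21, e=1})
After op 4: visible(c) = 21 (pending={c=21, e=1}, committed={a=10, b=6, c=9, e=10})

Answer: 21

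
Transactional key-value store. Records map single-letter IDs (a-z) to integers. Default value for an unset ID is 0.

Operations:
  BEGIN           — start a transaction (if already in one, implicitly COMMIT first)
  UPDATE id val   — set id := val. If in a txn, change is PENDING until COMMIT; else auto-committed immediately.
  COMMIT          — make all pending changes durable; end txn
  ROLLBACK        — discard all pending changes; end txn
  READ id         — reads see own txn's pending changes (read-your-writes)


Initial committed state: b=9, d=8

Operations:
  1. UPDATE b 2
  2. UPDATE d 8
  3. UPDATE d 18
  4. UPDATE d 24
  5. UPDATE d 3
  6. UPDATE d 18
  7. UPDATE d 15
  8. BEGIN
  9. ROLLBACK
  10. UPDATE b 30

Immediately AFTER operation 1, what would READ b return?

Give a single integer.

Answer: 2

Derivation:
Initial committed: {b=9, d=8}
Op 1: UPDATE b=2 (auto-commit; committed b=2)
After op 1: visible(b) = 2 (pending={}, committed={b=2, d=8})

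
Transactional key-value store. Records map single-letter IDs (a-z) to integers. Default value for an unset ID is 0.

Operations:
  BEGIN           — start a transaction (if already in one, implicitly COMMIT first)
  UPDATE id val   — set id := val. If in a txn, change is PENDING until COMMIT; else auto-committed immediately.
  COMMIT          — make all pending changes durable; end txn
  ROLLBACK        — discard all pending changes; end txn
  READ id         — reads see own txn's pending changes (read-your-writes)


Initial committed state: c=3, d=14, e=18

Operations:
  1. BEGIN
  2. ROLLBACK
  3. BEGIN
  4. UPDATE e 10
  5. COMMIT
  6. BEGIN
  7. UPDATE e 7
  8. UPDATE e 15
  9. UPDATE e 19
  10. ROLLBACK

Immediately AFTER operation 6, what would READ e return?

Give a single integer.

Initial committed: {c=3, d=14, e=18}
Op 1: BEGIN: in_txn=True, pending={}
Op 2: ROLLBACK: discarded pending []; in_txn=False
Op 3: BEGIN: in_txn=True, pending={}
Op 4: UPDATE e=10 (pending; pending now {e=10})
Op 5: COMMIT: merged ['e'] into committed; committed now {c=3, d=14, e=10}
Op 6: BEGIN: in_txn=True, pending={}
After op 6: visible(e) = 10 (pending={}, committed={c=3, d=14, e=10})

Answer: 10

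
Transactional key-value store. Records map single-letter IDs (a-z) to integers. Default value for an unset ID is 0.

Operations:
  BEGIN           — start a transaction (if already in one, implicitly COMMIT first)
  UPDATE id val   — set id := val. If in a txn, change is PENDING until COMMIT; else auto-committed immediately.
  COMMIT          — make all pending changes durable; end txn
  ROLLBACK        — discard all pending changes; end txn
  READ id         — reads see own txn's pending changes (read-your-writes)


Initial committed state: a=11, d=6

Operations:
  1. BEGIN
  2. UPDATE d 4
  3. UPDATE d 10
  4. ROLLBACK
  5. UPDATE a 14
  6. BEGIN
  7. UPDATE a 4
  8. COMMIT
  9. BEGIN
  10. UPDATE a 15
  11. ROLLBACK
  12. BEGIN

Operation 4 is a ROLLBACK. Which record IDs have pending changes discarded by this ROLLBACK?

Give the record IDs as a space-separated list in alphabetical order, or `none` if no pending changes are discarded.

Answer: d

Derivation:
Initial committed: {a=11, d=6}
Op 1: BEGIN: in_txn=True, pending={}
Op 2: UPDATE d=4 (pending; pending now {d=4})
Op 3: UPDATE d=10 (pending; pending now {d=10})
Op 4: ROLLBACK: discarded pending ['d']; in_txn=False
Op 5: UPDATE a=14 (auto-commit; committed a=14)
Op 6: BEGIN: in_txn=True, pending={}
Op 7: UPDATE a=4 (pending; pending now {a=4})
Op 8: COMMIT: merged ['a'] into committed; committed now {a=4, d=6}
Op 9: BEGIN: in_txn=True, pending={}
Op 10: UPDATE a=15 (pending; pending now {a=15})
Op 11: ROLLBACK: discarded pending ['a']; in_txn=False
Op 12: BEGIN: in_txn=True, pending={}
ROLLBACK at op 4 discards: ['d']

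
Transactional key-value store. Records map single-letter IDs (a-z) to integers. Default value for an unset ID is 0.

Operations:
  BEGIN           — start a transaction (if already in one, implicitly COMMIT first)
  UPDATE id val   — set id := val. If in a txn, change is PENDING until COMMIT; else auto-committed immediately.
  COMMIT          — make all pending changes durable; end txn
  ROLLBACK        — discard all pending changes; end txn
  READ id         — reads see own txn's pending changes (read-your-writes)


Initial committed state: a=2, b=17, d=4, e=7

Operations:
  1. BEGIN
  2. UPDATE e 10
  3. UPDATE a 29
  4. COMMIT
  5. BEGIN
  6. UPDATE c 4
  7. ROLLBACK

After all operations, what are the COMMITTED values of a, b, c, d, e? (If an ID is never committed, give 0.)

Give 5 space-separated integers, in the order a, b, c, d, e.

Initial committed: {a=2, b=17, d=4, e=7}
Op 1: BEGIN: in_txn=True, pending={}
Op 2: UPDATE e=10 (pending; pending now {e=10})
Op 3: UPDATE a=29 (pending; pending now {a=29, e=10})
Op 4: COMMIT: merged ['a', 'e'] into committed; committed now {a=29, b=17, d=4, e=10}
Op 5: BEGIN: in_txn=True, pending={}
Op 6: UPDATE c=4 (pending; pending now {c=4})
Op 7: ROLLBACK: discarded pending ['c']; in_txn=False
Final committed: {a=29, b=17, d=4, e=10}

Answer: 29 17 0 4 10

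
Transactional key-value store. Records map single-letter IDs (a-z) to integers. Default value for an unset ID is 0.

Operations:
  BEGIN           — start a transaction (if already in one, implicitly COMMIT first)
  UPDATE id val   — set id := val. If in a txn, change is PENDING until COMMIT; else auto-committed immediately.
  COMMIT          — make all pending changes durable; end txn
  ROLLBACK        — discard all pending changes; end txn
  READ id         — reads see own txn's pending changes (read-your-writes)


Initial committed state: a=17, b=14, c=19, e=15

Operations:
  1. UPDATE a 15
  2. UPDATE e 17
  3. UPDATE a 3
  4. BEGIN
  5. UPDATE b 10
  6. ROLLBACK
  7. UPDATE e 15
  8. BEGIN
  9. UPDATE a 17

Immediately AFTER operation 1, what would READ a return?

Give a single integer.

Answer: 15

Derivation:
Initial committed: {a=17, b=14, c=19, e=15}
Op 1: UPDATE a=15 (auto-commit; committed a=15)
After op 1: visible(a) = 15 (pending={}, committed={a=15, b=14, c=19, e=15})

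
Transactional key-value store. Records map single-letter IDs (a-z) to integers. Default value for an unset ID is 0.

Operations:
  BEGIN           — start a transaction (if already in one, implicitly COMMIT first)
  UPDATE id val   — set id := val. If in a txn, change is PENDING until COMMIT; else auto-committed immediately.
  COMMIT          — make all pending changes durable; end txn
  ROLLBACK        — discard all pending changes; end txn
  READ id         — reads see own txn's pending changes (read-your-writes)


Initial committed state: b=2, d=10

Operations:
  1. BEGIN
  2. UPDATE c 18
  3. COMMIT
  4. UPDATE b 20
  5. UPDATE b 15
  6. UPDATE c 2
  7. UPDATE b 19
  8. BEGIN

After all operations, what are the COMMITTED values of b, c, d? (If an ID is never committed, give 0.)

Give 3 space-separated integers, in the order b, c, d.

Initial committed: {b=2, d=10}
Op 1: BEGIN: in_txn=True, pending={}
Op 2: UPDATE c=18 (pending; pending now {c=18})
Op 3: COMMIT: merged ['c'] into committed; committed now {b=2, c=18, d=10}
Op 4: UPDATE b=20 (auto-commit; committed b=20)
Op 5: UPDATE b=15 (auto-commit; committed b=15)
Op 6: UPDATE c=2 (auto-commit; committed c=2)
Op 7: UPDATE b=19 (auto-commit; committed b=19)
Op 8: BEGIN: in_txn=True, pending={}
Final committed: {b=19, c=2, d=10}

Answer: 19 2 10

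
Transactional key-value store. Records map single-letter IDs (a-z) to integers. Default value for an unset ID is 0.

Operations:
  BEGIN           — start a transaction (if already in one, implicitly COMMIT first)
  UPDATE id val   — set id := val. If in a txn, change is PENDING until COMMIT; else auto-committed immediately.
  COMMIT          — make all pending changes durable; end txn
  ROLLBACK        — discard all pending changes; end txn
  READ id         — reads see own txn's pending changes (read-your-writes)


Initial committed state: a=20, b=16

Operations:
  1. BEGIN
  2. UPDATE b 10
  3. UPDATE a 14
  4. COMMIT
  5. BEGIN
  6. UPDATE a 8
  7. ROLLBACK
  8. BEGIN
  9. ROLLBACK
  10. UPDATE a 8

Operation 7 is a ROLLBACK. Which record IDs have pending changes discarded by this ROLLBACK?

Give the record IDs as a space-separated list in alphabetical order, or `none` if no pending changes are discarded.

Initial committed: {a=20, b=16}
Op 1: BEGIN: in_txn=True, pending={}
Op 2: UPDATE b=10 (pending; pending now {b=10})
Op 3: UPDATE a=14 (pending; pending now {a=14, b=10})
Op 4: COMMIT: merged ['a', 'b'] into committed; committed now {a=14, b=10}
Op 5: BEGIN: in_txn=True, pending={}
Op 6: UPDATE a=8 (pending; pending now {a=8})
Op 7: ROLLBACK: discarded pending ['a']; in_txn=False
Op 8: BEGIN: in_txn=True, pending={}
Op 9: ROLLBACK: discarded pending []; in_txn=False
Op 10: UPDATE a=8 (auto-commit; committed a=8)
ROLLBACK at op 7 discards: ['a']

Answer: a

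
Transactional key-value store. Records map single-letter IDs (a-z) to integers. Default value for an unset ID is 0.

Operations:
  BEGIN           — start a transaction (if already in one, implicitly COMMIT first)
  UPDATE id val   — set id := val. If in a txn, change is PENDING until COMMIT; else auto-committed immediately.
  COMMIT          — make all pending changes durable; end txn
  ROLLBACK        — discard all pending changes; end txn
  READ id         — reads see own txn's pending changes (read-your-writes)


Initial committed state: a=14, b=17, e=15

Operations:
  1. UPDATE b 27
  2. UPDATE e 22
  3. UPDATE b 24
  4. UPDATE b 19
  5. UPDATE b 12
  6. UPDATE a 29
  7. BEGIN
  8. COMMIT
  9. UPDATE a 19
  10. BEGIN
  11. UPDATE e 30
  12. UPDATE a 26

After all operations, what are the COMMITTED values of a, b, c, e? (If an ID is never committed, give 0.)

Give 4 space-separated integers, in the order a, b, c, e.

Initial committed: {a=14, b=17, e=15}
Op 1: UPDATE b=27 (auto-commit; committed b=27)
Op 2: UPDATE e=22 (auto-commit; committed e=22)
Op 3: UPDATE b=24 (auto-commit; committed b=24)
Op 4: UPDATE b=19 (auto-commit; committed b=19)
Op 5: UPDATE b=12 (auto-commit; committed b=12)
Op 6: UPDATE a=29 (auto-commit; committed a=29)
Op 7: BEGIN: in_txn=True, pending={}
Op 8: COMMIT: merged [] into committed; committed now {a=29, b=12, e=22}
Op 9: UPDATE a=19 (auto-commit; committed a=19)
Op 10: BEGIN: in_txn=True, pending={}
Op 11: UPDATE e=30 (pending; pending now {e=30})
Op 12: UPDATE a=26 (pending; pending now {a=26, e=30})
Final committed: {a=19, b=12, e=22}

Answer: 19 12 0 22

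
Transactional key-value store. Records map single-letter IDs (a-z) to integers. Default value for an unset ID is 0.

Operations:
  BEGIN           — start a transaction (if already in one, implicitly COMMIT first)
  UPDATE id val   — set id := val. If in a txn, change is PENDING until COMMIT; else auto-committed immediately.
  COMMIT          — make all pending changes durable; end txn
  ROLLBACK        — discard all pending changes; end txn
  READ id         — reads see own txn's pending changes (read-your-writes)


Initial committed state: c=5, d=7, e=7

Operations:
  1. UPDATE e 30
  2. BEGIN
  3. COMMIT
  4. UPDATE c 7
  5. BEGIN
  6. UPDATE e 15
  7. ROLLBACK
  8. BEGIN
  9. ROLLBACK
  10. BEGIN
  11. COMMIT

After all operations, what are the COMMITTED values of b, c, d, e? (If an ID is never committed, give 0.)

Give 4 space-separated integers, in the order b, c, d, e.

Initial committed: {c=5, d=7, e=7}
Op 1: UPDATE e=30 (auto-commit; committed e=30)
Op 2: BEGIN: in_txn=True, pending={}
Op 3: COMMIT: merged [] into committed; committed now {c=5, d=7, e=30}
Op 4: UPDATE c=7 (auto-commit; committed c=7)
Op 5: BEGIN: in_txn=True, pending={}
Op 6: UPDATE e=15 (pending; pending now {e=15})
Op 7: ROLLBACK: discarded pending ['e']; in_txn=False
Op 8: BEGIN: in_txn=True, pending={}
Op 9: ROLLBACK: discarded pending []; in_txn=False
Op 10: BEGIN: in_txn=True, pending={}
Op 11: COMMIT: merged [] into committed; committed now {c=7, d=7, e=30}
Final committed: {c=7, d=7, e=30}

Answer: 0 7 7 30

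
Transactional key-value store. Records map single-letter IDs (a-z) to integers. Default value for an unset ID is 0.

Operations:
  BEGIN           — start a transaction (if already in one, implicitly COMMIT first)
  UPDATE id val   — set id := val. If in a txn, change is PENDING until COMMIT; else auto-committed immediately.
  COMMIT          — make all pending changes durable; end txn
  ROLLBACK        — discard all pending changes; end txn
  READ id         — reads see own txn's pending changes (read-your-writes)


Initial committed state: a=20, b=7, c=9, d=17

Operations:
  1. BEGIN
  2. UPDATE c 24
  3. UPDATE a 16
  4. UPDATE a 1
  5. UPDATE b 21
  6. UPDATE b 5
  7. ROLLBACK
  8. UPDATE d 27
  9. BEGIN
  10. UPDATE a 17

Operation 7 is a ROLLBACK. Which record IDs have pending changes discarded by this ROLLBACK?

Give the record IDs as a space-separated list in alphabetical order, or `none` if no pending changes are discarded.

Answer: a b c

Derivation:
Initial committed: {a=20, b=7, c=9, d=17}
Op 1: BEGIN: in_txn=True, pending={}
Op 2: UPDATE c=24 (pending; pending now {c=24})
Op 3: UPDATE a=16 (pending; pending now {a=16, c=24})
Op 4: UPDATE a=1 (pending; pending now {a=1, c=24})
Op 5: UPDATE b=21 (pending; pending now {a=1, b=21, c=24})
Op 6: UPDATE b=5 (pending; pending now {a=1, b=5, c=24})
Op 7: ROLLBACK: discarded pending ['a', 'b', 'c']; in_txn=False
Op 8: UPDATE d=27 (auto-commit; committed d=27)
Op 9: BEGIN: in_txn=True, pending={}
Op 10: UPDATE a=17 (pending; pending now {a=17})
ROLLBACK at op 7 discards: ['a', 'b', 'c']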